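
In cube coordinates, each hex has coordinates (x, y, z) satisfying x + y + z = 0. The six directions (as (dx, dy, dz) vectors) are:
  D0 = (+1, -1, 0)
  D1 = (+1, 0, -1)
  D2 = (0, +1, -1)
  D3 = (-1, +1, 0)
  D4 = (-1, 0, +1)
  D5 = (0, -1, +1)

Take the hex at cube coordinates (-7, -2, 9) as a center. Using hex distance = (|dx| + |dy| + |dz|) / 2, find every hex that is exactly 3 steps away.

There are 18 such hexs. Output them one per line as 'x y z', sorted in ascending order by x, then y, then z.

Walk ring at distance 3 from (-7, -2, 9):
Start at center + D4*3 = (-10, -2, 12)
  hex 0: (-10, -2, 12)
  hex 1: (-9, -3, 12)
  hex 2: (-8, -4, 12)
  hex 3: (-7, -5, 12)
  hex 4: (-6, -5, 11)
  hex 5: (-5, -5, 10)
  hex 6: (-4, -5, 9)
  hex 7: (-4, -4, 8)
  hex 8: (-4, -3, 7)
  hex 9: (-4, -2, 6)
  hex 10: (-5, -1, 6)
  hex 11: (-6, 0, 6)
  hex 12: (-7, 1, 6)
  hex 13: (-8, 1, 7)
  hex 14: (-9, 1, 8)
  hex 15: (-10, 1, 9)
  hex 16: (-10, 0, 10)
  hex 17: (-10, -1, 11)
Sorted: 18 hexes.

Answer: -10 -2 12
-10 -1 11
-10 0 10
-10 1 9
-9 -3 12
-9 1 8
-8 -4 12
-8 1 7
-7 -5 12
-7 1 6
-6 -5 11
-6 0 6
-5 -5 10
-5 -1 6
-4 -5 9
-4 -4 8
-4 -3 7
-4 -2 6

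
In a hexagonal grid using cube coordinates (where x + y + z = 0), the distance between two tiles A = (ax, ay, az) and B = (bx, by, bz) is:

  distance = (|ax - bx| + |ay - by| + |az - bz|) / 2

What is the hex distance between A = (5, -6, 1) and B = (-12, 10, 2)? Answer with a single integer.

|ax - bx| = |5 - (-12)| = 17
|ay - by| = |-6 - 10| = 16
|az - bz| = |1 - 2| = 1
distance = (17 + 16 + 1) / 2 = 34 / 2 = 17

Answer: 17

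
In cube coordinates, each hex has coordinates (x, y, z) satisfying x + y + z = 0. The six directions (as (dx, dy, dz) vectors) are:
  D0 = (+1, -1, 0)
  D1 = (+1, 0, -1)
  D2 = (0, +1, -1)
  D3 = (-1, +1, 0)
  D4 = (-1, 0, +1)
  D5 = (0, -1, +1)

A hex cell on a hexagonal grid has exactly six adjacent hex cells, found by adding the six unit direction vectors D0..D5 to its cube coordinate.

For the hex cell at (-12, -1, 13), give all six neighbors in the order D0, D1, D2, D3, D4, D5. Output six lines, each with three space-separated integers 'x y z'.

Center: (-12, -1, 13). Add each direction:
  D0: (-12, -1, 13) + (1, -1, 0) = (-11, -2, 13)
  D1: (-12, -1, 13) + (1, 0, -1) = (-11, -1, 12)
  D2: (-12, -1, 13) + (0, 1, -1) = (-12, 0, 12)
  D3: (-12, -1, 13) + (-1, 1, 0) = (-13, 0, 13)
  D4: (-12, -1, 13) + (-1, 0, 1) = (-13, -1, 14)
  D5: (-12, -1, 13) + (0, -1, 1) = (-12, -2, 14)

Answer: -11 -2 13
-11 -1 12
-12 0 12
-13 0 13
-13 -1 14
-12 -2 14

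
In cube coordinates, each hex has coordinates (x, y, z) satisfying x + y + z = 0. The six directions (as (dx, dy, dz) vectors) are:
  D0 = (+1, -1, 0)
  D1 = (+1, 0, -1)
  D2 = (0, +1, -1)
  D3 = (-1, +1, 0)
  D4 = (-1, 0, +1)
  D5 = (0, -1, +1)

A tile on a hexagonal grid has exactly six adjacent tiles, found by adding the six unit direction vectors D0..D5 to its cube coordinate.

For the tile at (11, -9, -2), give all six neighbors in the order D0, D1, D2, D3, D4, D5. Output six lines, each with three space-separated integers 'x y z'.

Answer: 12 -10 -2
12 -9 -3
11 -8 -3
10 -8 -2
10 -9 -1
11 -10 -1

Derivation:
Center: (11, -9, -2). Add each direction:
  D0: (11, -9, -2) + (1, -1, 0) = (12, -10, -2)
  D1: (11, -9, -2) + (1, 0, -1) = (12, -9, -3)
  D2: (11, -9, -2) + (0, 1, -1) = (11, -8, -3)
  D3: (11, -9, -2) + (-1, 1, 0) = (10, -8, -2)
  D4: (11, -9, -2) + (-1, 0, 1) = (10, -9, -1)
  D5: (11, -9, -2) + (0, -1, 1) = (11, -10, -1)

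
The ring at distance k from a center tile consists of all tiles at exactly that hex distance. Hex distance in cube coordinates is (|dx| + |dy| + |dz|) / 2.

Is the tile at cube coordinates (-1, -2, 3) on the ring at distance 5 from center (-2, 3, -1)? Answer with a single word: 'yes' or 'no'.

|px - cx| = |-1 - (-2)| = 1
|py - cy| = |-2 - 3| = 5
|pz - cz| = |3 - (-1)| = 4
distance = (1+5+4)/2 = 10/2 = 5
radius = 5; distance == radius -> yes

Answer: yes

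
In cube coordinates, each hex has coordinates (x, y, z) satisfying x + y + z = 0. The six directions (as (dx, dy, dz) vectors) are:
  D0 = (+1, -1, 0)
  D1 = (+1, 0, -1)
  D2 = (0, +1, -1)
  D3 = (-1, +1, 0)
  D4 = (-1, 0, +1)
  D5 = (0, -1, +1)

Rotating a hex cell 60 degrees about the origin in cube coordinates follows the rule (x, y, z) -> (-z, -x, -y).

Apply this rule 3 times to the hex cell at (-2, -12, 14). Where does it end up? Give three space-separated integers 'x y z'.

Answer: 2 12 -14

Derivation:
Start: (-2, -12, 14)
Step 1: (-2, -12, 14) -> (-(14), -(-2), -(-12)) = (-14, 2, 12)
Step 2: (-14, 2, 12) -> (-(12), -(-14), -(2)) = (-12, 14, -2)
Step 3: (-12, 14, -2) -> (-(-2), -(-12), -(14)) = (2, 12, -14)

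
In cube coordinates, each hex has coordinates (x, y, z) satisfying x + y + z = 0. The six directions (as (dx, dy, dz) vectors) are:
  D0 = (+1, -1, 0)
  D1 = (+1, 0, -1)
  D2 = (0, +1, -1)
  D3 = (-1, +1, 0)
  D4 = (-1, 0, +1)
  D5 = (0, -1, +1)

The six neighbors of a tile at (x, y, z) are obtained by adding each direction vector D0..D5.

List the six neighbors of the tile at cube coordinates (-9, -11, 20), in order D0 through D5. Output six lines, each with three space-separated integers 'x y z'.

Center: (-9, -11, 20). Add each direction:
  D0: (-9, -11, 20) + (1, -1, 0) = (-8, -12, 20)
  D1: (-9, -11, 20) + (1, 0, -1) = (-8, -11, 19)
  D2: (-9, -11, 20) + (0, 1, -1) = (-9, -10, 19)
  D3: (-9, -11, 20) + (-1, 1, 0) = (-10, -10, 20)
  D4: (-9, -11, 20) + (-1, 0, 1) = (-10, -11, 21)
  D5: (-9, -11, 20) + (0, -1, 1) = (-9, -12, 21)

Answer: -8 -12 20
-8 -11 19
-9 -10 19
-10 -10 20
-10 -11 21
-9 -12 21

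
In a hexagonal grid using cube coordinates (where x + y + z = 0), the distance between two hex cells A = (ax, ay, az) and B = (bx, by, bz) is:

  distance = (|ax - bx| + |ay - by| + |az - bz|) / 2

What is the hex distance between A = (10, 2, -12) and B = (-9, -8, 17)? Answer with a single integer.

|ax - bx| = |10 - (-9)| = 19
|ay - by| = |2 - (-8)| = 10
|az - bz| = |-12 - 17| = 29
distance = (19 + 10 + 29) / 2 = 58 / 2 = 29

Answer: 29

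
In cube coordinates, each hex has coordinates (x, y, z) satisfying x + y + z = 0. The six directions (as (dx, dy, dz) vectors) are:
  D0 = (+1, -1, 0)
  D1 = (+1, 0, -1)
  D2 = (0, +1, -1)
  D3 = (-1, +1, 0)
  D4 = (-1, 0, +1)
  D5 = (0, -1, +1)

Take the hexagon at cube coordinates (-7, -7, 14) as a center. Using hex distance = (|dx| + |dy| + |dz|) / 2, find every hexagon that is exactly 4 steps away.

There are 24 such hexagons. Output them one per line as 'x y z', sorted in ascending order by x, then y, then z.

Answer: -11 -7 18
-11 -6 17
-11 -5 16
-11 -4 15
-11 -3 14
-10 -8 18
-10 -3 13
-9 -9 18
-9 -3 12
-8 -10 18
-8 -3 11
-7 -11 18
-7 -3 10
-6 -11 17
-6 -4 10
-5 -11 16
-5 -5 10
-4 -11 15
-4 -6 10
-3 -11 14
-3 -10 13
-3 -9 12
-3 -8 11
-3 -7 10

Derivation:
Walk ring at distance 4 from (-7, -7, 14):
Start at center + D4*4 = (-11, -7, 18)
  hex 0: (-11, -7, 18)
  hex 1: (-10, -8, 18)
  hex 2: (-9, -9, 18)
  hex 3: (-8, -10, 18)
  hex 4: (-7, -11, 18)
  hex 5: (-6, -11, 17)
  hex 6: (-5, -11, 16)
  hex 7: (-4, -11, 15)
  hex 8: (-3, -11, 14)
  hex 9: (-3, -10, 13)
  hex 10: (-3, -9, 12)
  hex 11: (-3, -8, 11)
  hex 12: (-3, -7, 10)
  hex 13: (-4, -6, 10)
  hex 14: (-5, -5, 10)
  hex 15: (-6, -4, 10)
  hex 16: (-7, -3, 10)
  hex 17: (-8, -3, 11)
  hex 18: (-9, -3, 12)
  hex 19: (-10, -3, 13)
  hex 20: (-11, -3, 14)
  hex 21: (-11, -4, 15)
  hex 22: (-11, -5, 16)
  hex 23: (-11, -6, 17)
Sorted: 24 hexes.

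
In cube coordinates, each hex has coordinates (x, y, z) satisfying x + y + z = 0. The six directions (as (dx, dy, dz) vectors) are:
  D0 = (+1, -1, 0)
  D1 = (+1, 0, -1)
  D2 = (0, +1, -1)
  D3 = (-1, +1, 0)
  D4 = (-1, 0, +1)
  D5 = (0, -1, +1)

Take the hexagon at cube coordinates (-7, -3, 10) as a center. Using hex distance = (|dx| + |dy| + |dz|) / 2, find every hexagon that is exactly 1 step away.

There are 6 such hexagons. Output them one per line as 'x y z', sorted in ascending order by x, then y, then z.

Answer: -8 -3 11
-8 -2 10
-7 -4 11
-7 -2 9
-6 -4 10
-6 -3 9

Derivation:
Walk ring at distance 1 from (-7, -3, 10):
Start at center + D4*1 = (-8, -3, 11)
  hex 0: (-8, -3, 11)
  hex 1: (-7, -4, 11)
  hex 2: (-6, -4, 10)
  hex 3: (-6, -3, 9)
  hex 4: (-7, -2, 9)
  hex 5: (-8, -2, 10)
Sorted: 6 hexes.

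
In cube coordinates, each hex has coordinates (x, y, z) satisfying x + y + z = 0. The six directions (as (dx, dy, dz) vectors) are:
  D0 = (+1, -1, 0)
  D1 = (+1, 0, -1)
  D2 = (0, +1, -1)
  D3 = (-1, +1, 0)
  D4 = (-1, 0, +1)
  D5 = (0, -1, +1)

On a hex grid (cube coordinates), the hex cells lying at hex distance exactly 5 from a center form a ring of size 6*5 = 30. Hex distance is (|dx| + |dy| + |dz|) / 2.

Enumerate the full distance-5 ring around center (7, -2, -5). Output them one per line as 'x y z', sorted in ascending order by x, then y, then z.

Walk ring at distance 5 from (7, -2, -5):
Start at center + D4*5 = (2, -2, 0)
  hex 0: (2, -2, 0)
  hex 1: (3, -3, 0)
  hex 2: (4, -4, 0)
  hex 3: (5, -5, 0)
  hex 4: (6, -6, 0)
  hex 5: (7, -7, 0)
  hex 6: (8, -7, -1)
  hex 7: (9, -7, -2)
  hex 8: (10, -7, -3)
  hex 9: (11, -7, -4)
  hex 10: (12, -7, -5)
  hex 11: (12, -6, -6)
  hex 12: (12, -5, -7)
  hex 13: (12, -4, -8)
  hex 14: (12, -3, -9)
  hex 15: (12, -2, -10)
  hex 16: (11, -1, -10)
  hex 17: (10, 0, -10)
  hex 18: (9, 1, -10)
  hex 19: (8, 2, -10)
  hex 20: (7, 3, -10)
  hex 21: (6, 3, -9)
  hex 22: (5, 3, -8)
  hex 23: (4, 3, -7)
  hex 24: (3, 3, -6)
  hex 25: (2, 3, -5)
  hex 26: (2, 2, -4)
  hex 27: (2, 1, -3)
  hex 28: (2, 0, -2)
  hex 29: (2, -1, -1)
Sorted: 30 hexes.

Answer: 2 -2 0
2 -1 -1
2 0 -2
2 1 -3
2 2 -4
2 3 -5
3 -3 0
3 3 -6
4 -4 0
4 3 -7
5 -5 0
5 3 -8
6 -6 0
6 3 -9
7 -7 0
7 3 -10
8 -7 -1
8 2 -10
9 -7 -2
9 1 -10
10 -7 -3
10 0 -10
11 -7 -4
11 -1 -10
12 -7 -5
12 -6 -6
12 -5 -7
12 -4 -8
12 -3 -9
12 -2 -10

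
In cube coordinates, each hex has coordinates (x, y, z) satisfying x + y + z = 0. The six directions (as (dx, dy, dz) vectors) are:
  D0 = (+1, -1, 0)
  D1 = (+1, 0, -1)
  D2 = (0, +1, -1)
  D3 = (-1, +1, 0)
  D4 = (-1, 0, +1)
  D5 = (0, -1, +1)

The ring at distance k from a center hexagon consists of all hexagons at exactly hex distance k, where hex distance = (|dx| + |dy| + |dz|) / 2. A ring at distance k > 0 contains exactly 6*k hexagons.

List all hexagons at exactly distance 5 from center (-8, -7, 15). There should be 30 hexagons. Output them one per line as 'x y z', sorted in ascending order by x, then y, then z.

Answer: -13 -7 20
-13 -6 19
-13 -5 18
-13 -4 17
-13 -3 16
-13 -2 15
-12 -8 20
-12 -2 14
-11 -9 20
-11 -2 13
-10 -10 20
-10 -2 12
-9 -11 20
-9 -2 11
-8 -12 20
-8 -2 10
-7 -12 19
-7 -3 10
-6 -12 18
-6 -4 10
-5 -12 17
-5 -5 10
-4 -12 16
-4 -6 10
-3 -12 15
-3 -11 14
-3 -10 13
-3 -9 12
-3 -8 11
-3 -7 10

Derivation:
Walk ring at distance 5 from (-8, -7, 15):
Start at center + D4*5 = (-13, -7, 20)
  hex 0: (-13, -7, 20)
  hex 1: (-12, -8, 20)
  hex 2: (-11, -9, 20)
  hex 3: (-10, -10, 20)
  hex 4: (-9, -11, 20)
  hex 5: (-8, -12, 20)
  hex 6: (-7, -12, 19)
  hex 7: (-6, -12, 18)
  hex 8: (-5, -12, 17)
  hex 9: (-4, -12, 16)
  hex 10: (-3, -12, 15)
  hex 11: (-3, -11, 14)
  hex 12: (-3, -10, 13)
  hex 13: (-3, -9, 12)
  hex 14: (-3, -8, 11)
  hex 15: (-3, -7, 10)
  hex 16: (-4, -6, 10)
  hex 17: (-5, -5, 10)
  hex 18: (-6, -4, 10)
  hex 19: (-7, -3, 10)
  hex 20: (-8, -2, 10)
  hex 21: (-9, -2, 11)
  hex 22: (-10, -2, 12)
  hex 23: (-11, -2, 13)
  hex 24: (-12, -2, 14)
  hex 25: (-13, -2, 15)
  hex 26: (-13, -3, 16)
  hex 27: (-13, -4, 17)
  hex 28: (-13, -5, 18)
  hex 29: (-13, -6, 19)
Sorted: 30 hexes.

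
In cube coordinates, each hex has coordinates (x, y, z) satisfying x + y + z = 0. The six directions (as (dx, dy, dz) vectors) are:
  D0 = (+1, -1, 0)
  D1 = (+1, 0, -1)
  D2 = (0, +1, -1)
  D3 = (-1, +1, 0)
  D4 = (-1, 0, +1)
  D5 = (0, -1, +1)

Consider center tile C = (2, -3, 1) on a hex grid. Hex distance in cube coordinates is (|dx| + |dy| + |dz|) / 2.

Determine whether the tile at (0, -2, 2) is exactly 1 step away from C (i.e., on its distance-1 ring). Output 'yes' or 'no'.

|px - cx| = |0 - 2| = 2
|py - cy| = |-2 - (-3)| = 1
|pz - cz| = |2 - 1| = 1
distance = (2+1+1)/2 = 4/2 = 2
radius = 1; distance != radius -> no

Answer: no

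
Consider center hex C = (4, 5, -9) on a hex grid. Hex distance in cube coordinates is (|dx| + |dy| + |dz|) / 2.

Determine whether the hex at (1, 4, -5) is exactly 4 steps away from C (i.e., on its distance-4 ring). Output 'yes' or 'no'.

Answer: yes

Derivation:
|px - cx| = |1 - 4| = 3
|py - cy| = |4 - 5| = 1
|pz - cz| = |-5 - (-9)| = 4
distance = (3+1+4)/2 = 8/2 = 4
radius = 4; distance == radius -> yes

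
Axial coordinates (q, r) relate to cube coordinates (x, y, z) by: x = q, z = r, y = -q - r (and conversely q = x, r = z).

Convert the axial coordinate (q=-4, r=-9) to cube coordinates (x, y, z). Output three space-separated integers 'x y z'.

Answer: -4 13 -9

Derivation:
x = q = -4
z = r = -9
y = -x - z = -(-4) - (-9) = 13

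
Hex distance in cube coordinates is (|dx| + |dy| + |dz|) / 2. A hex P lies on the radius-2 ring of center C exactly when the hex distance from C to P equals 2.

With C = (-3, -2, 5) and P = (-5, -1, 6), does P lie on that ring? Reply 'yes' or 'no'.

|px - cx| = |-5 - (-3)| = 2
|py - cy| = |-1 - (-2)| = 1
|pz - cz| = |6 - 5| = 1
distance = (2+1+1)/2 = 4/2 = 2
radius = 2; distance == radius -> yes

Answer: yes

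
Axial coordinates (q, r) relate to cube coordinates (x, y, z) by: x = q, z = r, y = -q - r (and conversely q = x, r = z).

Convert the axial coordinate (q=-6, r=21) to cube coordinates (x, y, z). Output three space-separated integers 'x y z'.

x = q = -6
z = r = 21
y = -x - z = -(-6) - (21) = -15

Answer: -6 -15 21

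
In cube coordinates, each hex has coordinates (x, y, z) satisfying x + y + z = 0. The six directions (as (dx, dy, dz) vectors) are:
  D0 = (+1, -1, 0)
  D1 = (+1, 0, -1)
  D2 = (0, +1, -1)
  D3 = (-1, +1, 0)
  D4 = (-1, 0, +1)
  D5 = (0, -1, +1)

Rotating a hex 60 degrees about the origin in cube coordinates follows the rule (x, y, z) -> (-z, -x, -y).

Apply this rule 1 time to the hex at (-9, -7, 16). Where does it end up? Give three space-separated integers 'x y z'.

Start: (-9, -7, 16)
Step 1: (-9, -7, 16) -> (-(16), -(-9), -(-7)) = (-16, 9, 7)

Answer: -16 9 7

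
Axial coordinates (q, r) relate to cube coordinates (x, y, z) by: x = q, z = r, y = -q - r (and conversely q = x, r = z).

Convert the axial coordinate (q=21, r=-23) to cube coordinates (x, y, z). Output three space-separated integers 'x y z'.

x = q = 21
z = r = -23
y = -x - z = -(21) - (-23) = 2

Answer: 21 2 -23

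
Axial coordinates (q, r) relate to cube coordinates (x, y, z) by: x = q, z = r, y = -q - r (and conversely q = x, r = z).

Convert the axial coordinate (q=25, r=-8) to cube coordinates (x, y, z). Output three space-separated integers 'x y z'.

Answer: 25 -17 -8

Derivation:
x = q = 25
z = r = -8
y = -x - z = -(25) - (-8) = -17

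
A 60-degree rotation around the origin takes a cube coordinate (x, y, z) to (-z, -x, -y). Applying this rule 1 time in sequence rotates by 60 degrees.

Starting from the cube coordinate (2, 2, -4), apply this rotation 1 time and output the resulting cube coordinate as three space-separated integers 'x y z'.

Start: (2, 2, -4)
Step 1: (2, 2, -4) -> (-(-4), -(2), -(2)) = (4, -2, -2)

Answer: 4 -2 -2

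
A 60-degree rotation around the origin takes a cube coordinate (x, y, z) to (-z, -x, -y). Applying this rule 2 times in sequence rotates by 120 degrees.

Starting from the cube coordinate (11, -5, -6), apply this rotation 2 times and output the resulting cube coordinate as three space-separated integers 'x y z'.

Answer: -5 -6 11

Derivation:
Start: (11, -5, -6)
Step 1: (11, -5, -6) -> (-(-6), -(11), -(-5)) = (6, -11, 5)
Step 2: (6, -11, 5) -> (-(5), -(6), -(-11)) = (-5, -6, 11)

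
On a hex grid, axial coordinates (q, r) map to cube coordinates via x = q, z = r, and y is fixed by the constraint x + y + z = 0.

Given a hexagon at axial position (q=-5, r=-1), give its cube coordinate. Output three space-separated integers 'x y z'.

x = q = -5
z = r = -1
y = -x - z = -(-5) - (-1) = 6

Answer: -5 6 -1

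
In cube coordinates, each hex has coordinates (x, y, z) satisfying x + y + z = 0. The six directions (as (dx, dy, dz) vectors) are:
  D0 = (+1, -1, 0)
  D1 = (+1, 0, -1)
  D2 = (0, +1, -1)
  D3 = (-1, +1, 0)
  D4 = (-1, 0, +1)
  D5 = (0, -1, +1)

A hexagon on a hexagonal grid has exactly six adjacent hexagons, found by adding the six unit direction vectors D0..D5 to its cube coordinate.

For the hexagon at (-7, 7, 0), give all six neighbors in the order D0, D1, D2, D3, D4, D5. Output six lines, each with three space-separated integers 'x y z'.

Answer: -6 6 0
-6 7 -1
-7 8 -1
-8 8 0
-8 7 1
-7 6 1

Derivation:
Center: (-7, 7, 0). Add each direction:
  D0: (-7, 7, 0) + (1, -1, 0) = (-6, 6, 0)
  D1: (-7, 7, 0) + (1, 0, -1) = (-6, 7, -1)
  D2: (-7, 7, 0) + (0, 1, -1) = (-7, 8, -1)
  D3: (-7, 7, 0) + (-1, 1, 0) = (-8, 8, 0)
  D4: (-7, 7, 0) + (-1, 0, 1) = (-8, 7, 1)
  D5: (-7, 7, 0) + (0, -1, 1) = (-7, 6, 1)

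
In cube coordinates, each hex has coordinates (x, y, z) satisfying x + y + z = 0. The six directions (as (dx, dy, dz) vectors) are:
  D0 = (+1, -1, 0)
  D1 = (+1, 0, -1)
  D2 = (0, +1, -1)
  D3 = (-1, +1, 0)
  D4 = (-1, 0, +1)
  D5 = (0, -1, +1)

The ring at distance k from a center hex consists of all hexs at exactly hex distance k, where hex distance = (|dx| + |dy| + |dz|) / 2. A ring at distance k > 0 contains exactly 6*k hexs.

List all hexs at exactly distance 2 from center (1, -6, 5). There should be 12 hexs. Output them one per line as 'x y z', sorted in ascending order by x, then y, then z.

Walk ring at distance 2 from (1, -6, 5):
Start at center + D4*2 = (-1, -6, 7)
  hex 0: (-1, -6, 7)
  hex 1: (0, -7, 7)
  hex 2: (1, -8, 7)
  hex 3: (2, -8, 6)
  hex 4: (3, -8, 5)
  hex 5: (3, -7, 4)
  hex 6: (3, -6, 3)
  hex 7: (2, -5, 3)
  hex 8: (1, -4, 3)
  hex 9: (0, -4, 4)
  hex 10: (-1, -4, 5)
  hex 11: (-1, -5, 6)
Sorted: 12 hexes.

Answer: -1 -6 7
-1 -5 6
-1 -4 5
0 -7 7
0 -4 4
1 -8 7
1 -4 3
2 -8 6
2 -5 3
3 -8 5
3 -7 4
3 -6 3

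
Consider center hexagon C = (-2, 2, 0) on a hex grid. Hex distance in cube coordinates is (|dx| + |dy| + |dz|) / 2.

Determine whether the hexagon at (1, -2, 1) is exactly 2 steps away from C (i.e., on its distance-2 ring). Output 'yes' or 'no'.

Answer: no

Derivation:
|px - cx| = |1 - (-2)| = 3
|py - cy| = |-2 - 2| = 4
|pz - cz| = |1 - 0| = 1
distance = (3+4+1)/2 = 8/2 = 4
radius = 2; distance != radius -> no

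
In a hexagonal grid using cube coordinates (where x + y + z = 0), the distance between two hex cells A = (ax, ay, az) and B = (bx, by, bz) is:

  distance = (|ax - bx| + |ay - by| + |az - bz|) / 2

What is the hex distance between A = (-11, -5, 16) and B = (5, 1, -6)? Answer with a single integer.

|ax - bx| = |-11 - 5| = 16
|ay - by| = |-5 - 1| = 6
|az - bz| = |16 - (-6)| = 22
distance = (16 + 6 + 22) / 2 = 44 / 2 = 22

Answer: 22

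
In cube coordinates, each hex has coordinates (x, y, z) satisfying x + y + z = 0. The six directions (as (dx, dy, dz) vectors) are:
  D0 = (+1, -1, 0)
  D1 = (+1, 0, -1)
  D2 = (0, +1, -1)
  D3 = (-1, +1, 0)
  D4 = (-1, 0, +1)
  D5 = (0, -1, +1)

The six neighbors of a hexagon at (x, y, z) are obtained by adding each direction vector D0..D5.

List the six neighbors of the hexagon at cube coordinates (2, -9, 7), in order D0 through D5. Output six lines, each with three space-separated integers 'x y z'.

Center: (2, -9, 7). Add each direction:
  D0: (2, -9, 7) + (1, -1, 0) = (3, -10, 7)
  D1: (2, -9, 7) + (1, 0, -1) = (3, -9, 6)
  D2: (2, -9, 7) + (0, 1, -1) = (2, -8, 6)
  D3: (2, -9, 7) + (-1, 1, 0) = (1, -8, 7)
  D4: (2, -9, 7) + (-1, 0, 1) = (1, -9, 8)
  D5: (2, -9, 7) + (0, -1, 1) = (2, -10, 8)

Answer: 3 -10 7
3 -9 6
2 -8 6
1 -8 7
1 -9 8
2 -10 8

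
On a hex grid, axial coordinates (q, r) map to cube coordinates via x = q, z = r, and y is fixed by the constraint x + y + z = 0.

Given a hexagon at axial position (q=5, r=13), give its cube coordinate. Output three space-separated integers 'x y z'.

x = q = 5
z = r = 13
y = -x - z = -(5) - (13) = -18

Answer: 5 -18 13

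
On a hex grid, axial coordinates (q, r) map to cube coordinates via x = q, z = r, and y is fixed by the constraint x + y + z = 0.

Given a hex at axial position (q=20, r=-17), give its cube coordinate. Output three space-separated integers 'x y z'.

x = q = 20
z = r = -17
y = -x - z = -(20) - (-17) = -3

Answer: 20 -3 -17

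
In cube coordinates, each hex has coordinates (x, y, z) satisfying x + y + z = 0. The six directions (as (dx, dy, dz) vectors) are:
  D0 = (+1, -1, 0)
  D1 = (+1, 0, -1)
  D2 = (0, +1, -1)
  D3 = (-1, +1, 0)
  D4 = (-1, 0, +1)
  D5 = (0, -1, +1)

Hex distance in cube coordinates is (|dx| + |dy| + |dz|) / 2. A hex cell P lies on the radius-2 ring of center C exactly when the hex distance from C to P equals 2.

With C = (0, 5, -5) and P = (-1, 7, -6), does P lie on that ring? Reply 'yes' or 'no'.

|px - cx| = |-1 - 0| = 1
|py - cy| = |7 - 5| = 2
|pz - cz| = |-6 - (-5)| = 1
distance = (1+2+1)/2 = 4/2 = 2
radius = 2; distance == radius -> yes

Answer: yes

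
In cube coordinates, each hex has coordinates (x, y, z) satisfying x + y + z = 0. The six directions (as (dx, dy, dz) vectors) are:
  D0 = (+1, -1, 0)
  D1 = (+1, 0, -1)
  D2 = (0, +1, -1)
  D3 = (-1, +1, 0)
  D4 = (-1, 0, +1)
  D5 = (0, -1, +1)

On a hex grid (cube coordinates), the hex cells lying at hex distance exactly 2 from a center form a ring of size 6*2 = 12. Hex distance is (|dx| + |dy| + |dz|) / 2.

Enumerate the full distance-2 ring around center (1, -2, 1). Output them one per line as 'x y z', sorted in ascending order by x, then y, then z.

Answer: -1 -2 3
-1 -1 2
-1 0 1
0 -3 3
0 0 0
1 -4 3
1 0 -1
2 -4 2
2 -1 -1
3 -4 1
3 -3 0
3 -2 -1

Derivation:
Walk ring at distance 2 from (1, -2, 1):
Start at center + D4*2 = (-1, -2, 3)
  hex 0: (-1, -2, 3)
  hex 1: (0, -3, 3)
  hex 2: (1, -4, 3)
  hex 3: (2, -4, 2)
  hex 4: (3, -4, 1)
  hex 5: (3, -3, 0)
  hex 6: (3, -2, -1)
  hex 7: (2, -1, -1)
  hex 8: (1, 0, -1)
  hex 9: (0, 0, 0)
  hex 10: (-1, 0, 1)
  hex 11: (-1, -1, 2)
Sorted: 12 hexes.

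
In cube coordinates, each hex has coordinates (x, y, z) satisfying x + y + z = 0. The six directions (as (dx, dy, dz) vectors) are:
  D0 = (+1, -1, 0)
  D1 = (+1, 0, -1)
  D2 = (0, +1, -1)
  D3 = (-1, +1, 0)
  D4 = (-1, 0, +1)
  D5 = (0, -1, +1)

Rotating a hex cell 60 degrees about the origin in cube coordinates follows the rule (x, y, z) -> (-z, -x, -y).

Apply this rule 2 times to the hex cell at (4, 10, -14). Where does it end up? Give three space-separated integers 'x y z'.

Start: (4, 10, -14)
Step 1: (4, 10, -14) -> (-(-14), -(4), -(10)) = (14, -4, -10)
Step 2: (14, -4, -10) -> (-(-10), -(14), -(-4)) = (10, -14, 4)

Answer: 10 -14 4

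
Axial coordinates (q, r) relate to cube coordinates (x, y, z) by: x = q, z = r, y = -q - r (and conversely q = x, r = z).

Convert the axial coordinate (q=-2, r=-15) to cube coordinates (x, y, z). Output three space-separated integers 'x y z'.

Answer: -2 17 -15

Derivation:
x = q = -2
z = r = -15
y = -x - z = -(-2) - (-15) = 17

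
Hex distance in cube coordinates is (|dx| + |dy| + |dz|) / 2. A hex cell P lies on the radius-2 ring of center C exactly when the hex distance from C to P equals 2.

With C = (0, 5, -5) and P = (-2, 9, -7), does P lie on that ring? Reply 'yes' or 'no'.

Answer: no

Derivation:
|px - cx| = |-2 - 0| = 2
|py - cy| = |9 - 5| = 4
|pz - cz| = |-7 - (-5)| = 2
distance = (2+4+2)/2 = 8/2 = 4
radius = 2; distance != radius -> no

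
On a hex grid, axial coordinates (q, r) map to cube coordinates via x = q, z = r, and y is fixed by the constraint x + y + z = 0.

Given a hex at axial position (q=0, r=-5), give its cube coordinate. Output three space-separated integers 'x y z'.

x = q = 0
z = r = -5
y = -x - z = -(0) - (-5) = 5

Answer: 0 5 -5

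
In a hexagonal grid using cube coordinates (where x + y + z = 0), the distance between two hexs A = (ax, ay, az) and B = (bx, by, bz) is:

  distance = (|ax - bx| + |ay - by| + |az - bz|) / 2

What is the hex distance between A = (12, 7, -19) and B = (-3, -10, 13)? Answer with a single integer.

Answer: 32

Derivation:
|ax - bx| = |12 - (-3)| = 15
|ay - by| = |7 - (-10)| = 17
|az - bz| = |-19 - 13| = 32
distance = (15 + 17 + 32) / 2 = 64 / 2 = 32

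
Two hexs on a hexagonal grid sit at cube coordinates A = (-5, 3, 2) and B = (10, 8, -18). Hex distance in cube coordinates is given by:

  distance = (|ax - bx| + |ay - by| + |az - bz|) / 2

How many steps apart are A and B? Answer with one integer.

Answer: 20

Derivation:
|ax - bx| = |-5 - 10| = 15
|ay - by| = |3 - 8| = 5
|az - bz| = |2 - (-18)| = 20
distance = (15 + 5 + 20) / 2 = 40 / 2 = 20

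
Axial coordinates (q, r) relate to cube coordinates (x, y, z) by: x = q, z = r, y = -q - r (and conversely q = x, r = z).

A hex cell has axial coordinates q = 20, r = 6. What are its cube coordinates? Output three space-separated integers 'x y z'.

x = q = 20
z = r = 6
y = -x - z = -(20) - (6) = -26

Answer: 20 -26 6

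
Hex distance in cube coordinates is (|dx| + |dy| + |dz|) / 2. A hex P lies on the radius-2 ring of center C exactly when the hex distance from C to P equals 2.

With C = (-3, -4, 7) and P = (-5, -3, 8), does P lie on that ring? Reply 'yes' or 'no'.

Answer: yes

Derivation:
|px - cx| = |-5 - (-3)| = 2
|py - cy| = |-3 - (-4)| = 1
|pz - cz| = |8 - 7| = 1
distance = (2+1+1)/2 = 4/2 = 2
radius = 2; distance == radius -> yes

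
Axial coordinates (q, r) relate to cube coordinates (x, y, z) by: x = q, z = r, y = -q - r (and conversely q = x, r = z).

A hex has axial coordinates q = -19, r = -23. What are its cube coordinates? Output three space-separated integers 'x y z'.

x = q = -19
z = r = -23
y = -x - z = -(-19) - (-23) = 42

Answer: -19 42 -23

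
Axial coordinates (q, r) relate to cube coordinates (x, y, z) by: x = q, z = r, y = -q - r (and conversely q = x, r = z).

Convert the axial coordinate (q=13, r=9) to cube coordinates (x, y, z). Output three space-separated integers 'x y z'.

x = q = 13
z = r = 9
y = -x - z = -(13) - (9) = -22

Answer: 13 -22 9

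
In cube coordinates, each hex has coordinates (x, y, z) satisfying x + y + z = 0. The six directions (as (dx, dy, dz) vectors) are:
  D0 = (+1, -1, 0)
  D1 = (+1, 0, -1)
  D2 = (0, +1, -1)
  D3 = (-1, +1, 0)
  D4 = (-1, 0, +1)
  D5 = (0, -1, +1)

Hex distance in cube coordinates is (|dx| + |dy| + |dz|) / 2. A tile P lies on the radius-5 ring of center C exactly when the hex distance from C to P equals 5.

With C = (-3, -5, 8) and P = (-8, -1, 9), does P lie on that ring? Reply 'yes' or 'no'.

|px - cx| = |-8 - (-3)| = 5
|py - cy| = |-1 - (-5)| = 4
|pz - cz| = |9 - 8| = 1
distance = (5+4+1)/2 = 10/2 = 5
radius = 5; distance == radius -> yes

Answer: yes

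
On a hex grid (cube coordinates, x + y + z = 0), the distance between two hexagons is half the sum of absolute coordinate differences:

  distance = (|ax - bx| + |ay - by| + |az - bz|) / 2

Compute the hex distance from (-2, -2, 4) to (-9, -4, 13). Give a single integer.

|ax - bx| = |-2 - (-9)| = 7
|ay - by| = |-2 - (-4)| = 2
|az - bz| = |4 - 13| = 9
distance = (7 + 2 + 9) / 2 = 18 / 2 = 9

Answer: 9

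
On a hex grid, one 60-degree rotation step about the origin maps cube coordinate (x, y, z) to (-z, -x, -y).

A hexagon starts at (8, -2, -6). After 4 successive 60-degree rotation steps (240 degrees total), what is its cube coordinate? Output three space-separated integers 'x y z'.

Answer: -6 8 -2

Derivation:
Start: (8, -2, -6)
Step 1: (8, -2, -6) -> (-(-6), -(8), -(-2)) = (6, -8, 2)
Step 2: (6, -8, 2) -> (-(2), -(6), -(-8)) = (-2, -6, 8)
Step 3: (-2, -6, 8) -> (-(8), -(-2), -(-6)) = (-8, 2, 6)
Step 4: (-8, 2, 6) -> (-(6), -(-8), -(2)) = (-6, 8, -2)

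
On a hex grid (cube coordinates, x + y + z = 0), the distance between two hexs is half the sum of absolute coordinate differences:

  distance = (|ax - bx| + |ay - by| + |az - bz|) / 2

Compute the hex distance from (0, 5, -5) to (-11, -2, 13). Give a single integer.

Answer: 18

Derivation:
|ax - bx| = |0 - (-11)| = 11
|ay - by| = |5 - (-2)| = 7
|az - bz| = |-5 - 13| = 18
distance = (11 + 7 + 18) / 2 = 36 / 2 = 18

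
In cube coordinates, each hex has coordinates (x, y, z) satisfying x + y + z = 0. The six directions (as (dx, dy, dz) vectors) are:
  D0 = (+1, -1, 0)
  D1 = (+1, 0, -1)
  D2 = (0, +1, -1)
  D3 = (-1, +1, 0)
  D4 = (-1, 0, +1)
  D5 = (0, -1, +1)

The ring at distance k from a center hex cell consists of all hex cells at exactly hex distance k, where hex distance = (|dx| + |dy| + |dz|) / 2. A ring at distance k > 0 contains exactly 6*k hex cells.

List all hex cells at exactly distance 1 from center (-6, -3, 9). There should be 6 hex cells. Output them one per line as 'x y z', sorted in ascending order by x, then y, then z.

Walk ring at distance 1 from (-6, -3, 9):
Start at center + D4*1 = (-7, -3, 10)
  hex 0: (-7, -3, 10)
  hex 1: (-6, -4, 10)
  hex 2: (-5, -4, 9)
  hex 3: (-5, -3, 8)
  hex 4: (-6, -2, 8)
  hex 5: (-7, -2, 9)
Sorted: 6 hexes.

Answer: -7 -3 10
-7 -2 9
-6 -4 10
-6 -2 8
-5 -4 9
-5 -3 8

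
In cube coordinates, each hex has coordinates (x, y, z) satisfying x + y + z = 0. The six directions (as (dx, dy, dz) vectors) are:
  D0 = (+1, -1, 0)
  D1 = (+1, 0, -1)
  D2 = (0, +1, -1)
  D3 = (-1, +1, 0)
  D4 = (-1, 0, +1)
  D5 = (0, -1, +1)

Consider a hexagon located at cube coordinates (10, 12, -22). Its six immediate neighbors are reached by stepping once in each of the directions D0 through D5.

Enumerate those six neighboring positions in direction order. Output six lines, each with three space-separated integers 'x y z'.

Center: (10, 12, -22). Add each direction:
  D0: (10, 12, -22) + (1, -1, 0) = (11, 11, -22)
  D1: (10, 12, -22) + (1, 0, -1) = (11, 12, -23)
  D2: (10, 12, -22) + (0, 1, -1) = (10, 13, -23)
  D3: (10, 12, -22) + (-1, 1, 0) = (9, 13, -22)
  D4: (10, 12, -22) + (-1, 0, 1) = (9, 12, -21)
  D5: (10, 12, -22) + (0, -1, 1) = (10, 11, -21)

Answer: 11 11 -22
11 12 -23
10 13 -23
9 13 -22
9 12 -21
10 11 -21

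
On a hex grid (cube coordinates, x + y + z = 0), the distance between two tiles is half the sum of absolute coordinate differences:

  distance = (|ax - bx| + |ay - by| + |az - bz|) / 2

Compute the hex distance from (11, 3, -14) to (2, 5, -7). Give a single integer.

Answer: 9

Derivation:
|ax - bx| = |11 - 2| = 9
|ay - by| = |3 - 5| = 2
|az - bz| = |-14 - (-7)| = 7
distance = (9 + 2 + 7) / 2 = 18 / 2 = 9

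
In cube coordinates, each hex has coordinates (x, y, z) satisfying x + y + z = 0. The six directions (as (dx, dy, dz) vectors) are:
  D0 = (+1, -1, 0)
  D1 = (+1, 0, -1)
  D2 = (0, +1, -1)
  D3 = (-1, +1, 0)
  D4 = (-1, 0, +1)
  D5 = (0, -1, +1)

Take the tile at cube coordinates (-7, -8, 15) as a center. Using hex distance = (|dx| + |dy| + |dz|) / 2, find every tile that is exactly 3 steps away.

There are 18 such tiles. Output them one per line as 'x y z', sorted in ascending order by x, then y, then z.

Walk ring at distance 3 from (-7, -8, 15):
Start at center + D4*3 = (-10, -8, 18)
  hex 0: (-10, -8, 18)
  hex 1: (-9, -9, 18)
  hex 2: (-8, -10, 18)
  hex 3: (-7, -11, 18)
  hex 4: (-6, -11, 17)
  hex 5: (-5, -11, 16)
  hex 6: (-4, -11, 15)
  hex 7: (-4, -10, 14)
  hex 8: (-4, -9, 13)
  hex 9: (-4, -8, 12)
  hex 10: (-5, -7, 12)
  hex 11: (-6, -6, 12)
  hex 12: (-7, -5, 12)
  hex 13: (-8, -5, 13)
  hex 14: (-9, -5, 14)
  hex 15: (-10, -5, 15)
  hex 16: (-10, -6, 16)
  hex 17: (-10, -7, 17)
Sorted: 18 hexes.

Answer: -10 -8 18
-10 -7 17
-10 -6 16
-10 -5 15
-9 -9 18
-9 -5 14
-8 -10 18
-8 -5 13
-7 -11 18
-7 -5 12
-6 -11 17
-6 -6 12
-5 -11 16
-5 -7 12
-4 -11 15
-4 -10 14
-4 -9 13
-4 -8 12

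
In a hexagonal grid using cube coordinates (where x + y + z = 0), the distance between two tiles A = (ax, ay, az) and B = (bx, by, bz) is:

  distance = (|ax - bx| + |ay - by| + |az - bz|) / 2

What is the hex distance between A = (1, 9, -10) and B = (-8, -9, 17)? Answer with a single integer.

|ax - bx| = |1 - (-8)| = 9
|ay - by| = |9 - (-9)| = 18
|az - bz| = |-10 - 17| = 27
distance = (9 + 18 + 27) / 2 = 54 / 2 = 27

Answer: 27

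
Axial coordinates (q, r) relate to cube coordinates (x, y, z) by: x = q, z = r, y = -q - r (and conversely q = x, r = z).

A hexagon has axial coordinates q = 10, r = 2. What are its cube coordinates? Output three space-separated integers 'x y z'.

x = q = 10
z = r = 2
y = -x - z = -(10) - (2) = -12

Answer: 10 -12 2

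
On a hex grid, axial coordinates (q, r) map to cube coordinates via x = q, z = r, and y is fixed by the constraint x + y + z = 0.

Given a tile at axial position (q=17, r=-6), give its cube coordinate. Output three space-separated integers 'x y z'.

x = q = 17
z = r = -6
y = -x - z = -(17) - (-6) = -11

Answer: 17 -11 -6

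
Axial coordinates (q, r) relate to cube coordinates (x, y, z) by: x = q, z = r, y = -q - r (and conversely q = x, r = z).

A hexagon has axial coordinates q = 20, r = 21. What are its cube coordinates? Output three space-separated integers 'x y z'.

x = q = 20
z = r = 21
y = -x - z = -(20) - (21) = -41

Answer: 20 -41 21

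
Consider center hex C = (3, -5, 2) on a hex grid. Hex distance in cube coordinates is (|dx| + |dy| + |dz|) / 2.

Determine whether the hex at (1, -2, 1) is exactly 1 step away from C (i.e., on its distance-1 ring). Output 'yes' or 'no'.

Answer: no

Derivation:
|px - cx| = |1 - 3| = 2
|py - cy| = |-2 - (-5)| = 3
|pz - cz| = |1 - 2| = 1
distance = (2+3+1)/2 = 6/2 = 3
radius = 1; distance != radius -> no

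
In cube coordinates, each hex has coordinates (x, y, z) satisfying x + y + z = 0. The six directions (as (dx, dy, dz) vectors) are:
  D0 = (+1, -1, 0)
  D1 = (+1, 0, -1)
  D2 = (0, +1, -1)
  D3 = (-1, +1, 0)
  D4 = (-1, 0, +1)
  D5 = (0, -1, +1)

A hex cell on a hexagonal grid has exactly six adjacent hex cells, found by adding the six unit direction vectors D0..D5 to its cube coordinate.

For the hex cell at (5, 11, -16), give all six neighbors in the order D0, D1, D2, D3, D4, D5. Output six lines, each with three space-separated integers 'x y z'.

Answer: 6 10 -16
6 11 -17
5 12 -17
4 12 -16
4 11 -15
5 10 -15

Derivation:
Center: (5, 11, -16). Add each direction:
  D0: (5, 11, -16) + (1, -1, 0) = (6, 10, -16)
  D1: (5, 11, -16) + (1, 0, -1) = (6, 11, -17)
  D2: (5, 11, -16) + (0, 1, -1) = (5, 12, -17)
  D3: (5, 11, -16) + (-1, 1, 0) = (4, 12, -16)
  D4: (5, 11, -16) + (-1, 0, 1) = (4, 11, -15)
  D5: (5, 11, -16) + (0, -1, 1) = (5, 10, -15)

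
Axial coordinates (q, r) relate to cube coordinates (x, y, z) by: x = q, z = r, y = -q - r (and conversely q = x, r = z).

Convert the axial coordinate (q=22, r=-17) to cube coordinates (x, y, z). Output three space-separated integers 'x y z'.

x = q = 22
z = r = -17
y = -x - z = -(22) - (-17) = -5

Answer: 22 -5 -17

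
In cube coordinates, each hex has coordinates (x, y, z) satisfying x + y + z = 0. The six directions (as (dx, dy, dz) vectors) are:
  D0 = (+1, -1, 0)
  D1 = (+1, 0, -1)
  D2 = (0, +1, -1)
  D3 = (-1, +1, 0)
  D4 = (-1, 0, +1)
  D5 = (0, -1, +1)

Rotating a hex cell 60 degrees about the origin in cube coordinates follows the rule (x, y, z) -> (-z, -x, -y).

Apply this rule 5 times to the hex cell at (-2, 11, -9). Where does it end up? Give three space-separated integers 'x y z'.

Start: (-2, 11, -9)
Step 1: (-2, 11, -9) -> (-(-9), -(-2), -(11)) = (9, 2, -11)
Step 2: (9, 2, -11) -> (-(-11), -(9), -(2)) = (11, -9, -2)
Step 3: (11, -9, -2) -> (-(-2), -(11), -(-9)) = (2, -11, 9)
Step 4: (2, -11, 9) -> (-(9), -(2), -(-11)) = (-9, -2, 11)
Step 5: (-9, -2, 11) -> (-(11), -(-9), -(-2)) = (-11, 9, 2)

Answer: -11 9 2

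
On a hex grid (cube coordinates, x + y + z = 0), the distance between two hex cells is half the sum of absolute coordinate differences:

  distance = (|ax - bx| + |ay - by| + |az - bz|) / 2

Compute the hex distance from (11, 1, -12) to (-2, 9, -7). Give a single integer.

|ax - bx| = |11 - (-2)| = 13
|ay - by| = |1 - 9| = 8
|az - bz| = |-12 - (-7)| = 5
distance = (13 + 8 + 5) / 2 = 26 / 2 = 13

Answer: 13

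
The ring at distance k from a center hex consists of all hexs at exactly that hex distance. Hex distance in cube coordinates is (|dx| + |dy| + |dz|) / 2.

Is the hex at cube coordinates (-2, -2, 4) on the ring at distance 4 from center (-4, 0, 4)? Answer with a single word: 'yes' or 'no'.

|px - cx| = |-2 - (-4)| = 2
|py - cy| = |-2 - 0| = 2
|pz - cz| = |4 - 4| = 0
distance = (2+2+0)/2 = 4/2 = 2
radius = 4; distance != radius -> no

Answer: no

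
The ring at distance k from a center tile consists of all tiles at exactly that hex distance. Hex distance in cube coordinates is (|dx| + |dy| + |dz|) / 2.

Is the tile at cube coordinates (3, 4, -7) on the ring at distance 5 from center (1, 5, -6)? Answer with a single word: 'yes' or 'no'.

Answer: no

Derivation:
|px - cx| = |3 - 1| = 2
|py - cy| = |4 - 5| = 1
|pz - cz| = |-7 - (-6)| = 1
distance = (2+1+1)/2 = 4/2 = 2
radius = 5; distance != radius -> no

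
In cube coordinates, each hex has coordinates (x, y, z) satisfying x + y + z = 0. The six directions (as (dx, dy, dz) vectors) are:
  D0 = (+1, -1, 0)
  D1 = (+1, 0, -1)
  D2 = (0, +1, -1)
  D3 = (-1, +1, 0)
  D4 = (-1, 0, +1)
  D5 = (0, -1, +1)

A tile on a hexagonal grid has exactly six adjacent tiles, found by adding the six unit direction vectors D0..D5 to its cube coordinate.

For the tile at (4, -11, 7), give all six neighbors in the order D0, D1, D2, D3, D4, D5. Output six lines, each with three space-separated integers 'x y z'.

Answer: 5 -12 7
5 -11 6
4 -10 6
3 -10 7
3 -11 8
4 -12 8

Derivation:
Center: (4, -11, 7). Add each direction:
  D0: (4, -11, 7) + (1, -1, 0) = (5, -12, 7)
  D1: (4, -11, 7) + (1, 0, -1) = (5, -11, 6)
  D2: (4, -11, 7) + (0, 1, -1) = (4, -10, 6)
  D3: (4, -11, 7) + (-1, 1, 0) = (3, -10, 7)
  D4: (4, -11, 7) + (-1, 0, 1) = (3, -11, 8)
  D5: (4, -11, 7) + (0, -1, 1) = (4, -12, 8)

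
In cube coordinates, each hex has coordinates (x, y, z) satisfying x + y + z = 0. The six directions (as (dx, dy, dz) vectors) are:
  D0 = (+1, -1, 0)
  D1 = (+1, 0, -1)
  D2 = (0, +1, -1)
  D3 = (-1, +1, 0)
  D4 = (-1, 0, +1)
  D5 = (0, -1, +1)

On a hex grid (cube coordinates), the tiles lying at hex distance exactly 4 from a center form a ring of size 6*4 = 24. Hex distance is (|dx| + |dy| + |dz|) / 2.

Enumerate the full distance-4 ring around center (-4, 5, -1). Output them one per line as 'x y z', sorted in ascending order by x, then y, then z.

Walk ring at distance 4 from (-4, 5, -1):
Start at center + D4*4 = (-8, 5, 3)
  hex 0: (-8, 5, 3)
  hex 1: (-7, 4, 3)
  hex 2: (-6, 3, 3)
  hex 3: (-5, 2, 3)
  hex 4: (-4, 1, 3)
  hex 5: (-3, 1, 2)
  hex 6: (-2, 1, 1)
  hex 7: (-1, 1, 0)
  hex 8: (0, 1, -1)
  hex 9: (0, 2, -2)
  hex 10: (0, 3, -3)
  hex 11: (0, 4, -4)
  hex 12: (0, 5, -5)
  hex 13: (-1, 6, -5)
  hex 14: (-2, 7, -5)
  hex 15: (-3, 8, -5)
  hex 16: (-4, 9, -5)
  hex 17: (-5, 9, -4)
  hex 18: (-6, 9, -3)
  hex 19: (-7, 9, -2)
  hex 20: (-8, 9, -1)
  hex 21: (-8, 8, 0)
  hex 22: (-8, 7, 1)
  hex 23: (-8, 6, 2)
Sorted: 24 hexes.

Answer: -8 5 3
-8 6 2
-8 7 1
-8 8 0
-8 9 -1
-7 4 3
-7 9 -2
-6 3 3
-6 9 -3
-5 2 3
-5 9 -4
-4 1 3
-4 9 -5
-3 1 2
-3 8 -5
-2 1 1
-2 7 -5
-1 1 0
-1 6 -5
0 1 -1
0 2 -2
0 3 -3
0 4 -4
0 5 -5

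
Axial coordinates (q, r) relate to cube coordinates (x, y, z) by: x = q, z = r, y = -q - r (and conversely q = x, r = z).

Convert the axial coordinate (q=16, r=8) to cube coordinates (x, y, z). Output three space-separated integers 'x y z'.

Answer: 16 -24 8

Derivation:
x = q = 16
z = r = 8
y = -x - z = -(16) - (8) = -24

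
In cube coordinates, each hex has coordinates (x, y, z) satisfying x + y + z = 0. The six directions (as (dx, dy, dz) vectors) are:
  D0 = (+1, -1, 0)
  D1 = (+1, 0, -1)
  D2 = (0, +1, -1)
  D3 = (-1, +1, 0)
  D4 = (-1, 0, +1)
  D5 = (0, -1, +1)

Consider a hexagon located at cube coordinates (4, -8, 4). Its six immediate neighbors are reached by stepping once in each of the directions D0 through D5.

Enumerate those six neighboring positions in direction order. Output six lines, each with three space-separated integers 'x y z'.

Center: (4, -8, 4). Add each direction:
  D0: (4, -8, 4) + (1, -1, 0) = (5, -9, 4)
  D1: (4, -8, 4) + (1, 0, -1) = (5, -8, 3)
  D2: (4, -8, 4) + (0, 1, -1) = (4, -7, 3)
  D3: (4, -8, 4) + (-1, 1, 0) = (3, -7, 4)
  D4: (4, -8, 4) + (-1, 0, 1) = (3, -8, 5)
  D5: (4, -8, 4) + (0, -1, 1) = (4, -9, 5)

Answer: 5 -9 4
5 -8 3
4 -7 3
3 -7 4
3 -8 5
4 -9 5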